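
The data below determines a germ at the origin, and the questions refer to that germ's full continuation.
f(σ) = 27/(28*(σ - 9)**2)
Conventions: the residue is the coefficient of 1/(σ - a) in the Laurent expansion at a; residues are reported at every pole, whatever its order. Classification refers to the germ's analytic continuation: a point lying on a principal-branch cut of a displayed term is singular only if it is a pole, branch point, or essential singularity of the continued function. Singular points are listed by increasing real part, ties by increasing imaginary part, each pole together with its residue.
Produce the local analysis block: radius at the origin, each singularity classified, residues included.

Denominator factor (σ - 9)^2: pole of order 2 at 9, modulus 9.
The radius of convergence is the smallest modulus among the singular points: 9.
At the order-2 pole 9 set g(σ) = (σ - (9))^2*f(σ) = 27/28.
Order-2 pole: residue = g'(a); g'(9) = 0, so the residue is 0.

Radius of convergence at 0: 9.
At 9: a pole of order 2; residue 0.


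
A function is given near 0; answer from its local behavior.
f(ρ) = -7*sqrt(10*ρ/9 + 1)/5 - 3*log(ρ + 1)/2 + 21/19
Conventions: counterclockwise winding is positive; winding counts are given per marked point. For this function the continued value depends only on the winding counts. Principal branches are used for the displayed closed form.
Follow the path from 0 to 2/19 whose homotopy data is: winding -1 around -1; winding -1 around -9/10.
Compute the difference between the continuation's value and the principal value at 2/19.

The rational part is single-valued and drops out of the difference; each branch term changes only by its own monodromy.
(-7/5)*sqrt(1 - ρ/(-9/10)): winding -1 is odd, the square root flips sign, contributing -2*(-7/5)*sqrt(1 - (2/19)/(-9/10)) = -2*(-7/5)*sqrt(191/171) = (14/285)*sqrt(3629).
(-3/2)*log(1 - ρ/(-1)): each positive loop around -1 adds 2*pi*i to the log, so winding -1 contributes (-3/2)*(-1)*2*pi*i = (3)*pi*i.
Summing the contributions at ρ = 2/19 gives ((14/285)*sqrt(3629)) + ((3)*pi)*i.

Continued minus principal equals ((14/285)*sqrt(3629)) + ((3)*pi)*i.


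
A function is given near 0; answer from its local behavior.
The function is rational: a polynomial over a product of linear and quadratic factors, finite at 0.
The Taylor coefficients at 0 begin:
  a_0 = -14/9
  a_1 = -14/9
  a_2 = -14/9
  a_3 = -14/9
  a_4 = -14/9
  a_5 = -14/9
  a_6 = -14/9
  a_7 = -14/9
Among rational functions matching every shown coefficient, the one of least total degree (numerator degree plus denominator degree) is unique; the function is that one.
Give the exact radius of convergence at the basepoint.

No rational of total degree below 1 reproduces all 8 coefficients; solving the [0/1] Pade equations on them gives f(n) = 14/(9*(n - 1)), whose expansion matches every shown term.
Denominator factor (n - 1): pole of order 1 at 1, modulus 1.
The radius of convergence is the smallest modulus among the singular points: 1.

The radius of convergence is 1.


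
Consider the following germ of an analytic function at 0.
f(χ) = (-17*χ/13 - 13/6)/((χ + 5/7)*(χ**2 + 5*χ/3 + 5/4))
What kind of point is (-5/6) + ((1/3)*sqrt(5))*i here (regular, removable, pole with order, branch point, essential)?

The denominator factor χ**2 + 5*χ/3 + 5/4 vanishes at (-5/6) + ((1/3)*sqrt(5))*i and appears to the power 1; the numerator there equals (-14/13) - ((17/39)*sqrt(5))*i, nonzero, and no other factor vanishes.
Hence a pole whose order is the multiplicity, 1.

The point is a pole of order 1.


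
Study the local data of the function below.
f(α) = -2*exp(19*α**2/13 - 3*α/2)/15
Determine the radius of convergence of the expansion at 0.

The factor exp(19*α**2/13 - 3*α/2) is entire and contributes no finite singular point.
The polynomial part has no poles.
No finite singular points: the Taylor series at 0 converges everywhere.

The radius of convergence is infinite.


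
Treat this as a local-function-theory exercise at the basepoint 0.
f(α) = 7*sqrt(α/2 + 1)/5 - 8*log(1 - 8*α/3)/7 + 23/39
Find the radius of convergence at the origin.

Branch term (7/5)*sqrt(1 - α/(-2)): its argument vanishes at α = -2, a square-root branch point, modulus 2.
Branch term (-8/7)*log(1 - α/(3/8)): its argument vanishes at α = 3/8, a logarithmic branch point, modulus 3/8.
The radius of convergence is the smallest modulus among the singular points: 3/8.

The radius of convergence is 3/8.


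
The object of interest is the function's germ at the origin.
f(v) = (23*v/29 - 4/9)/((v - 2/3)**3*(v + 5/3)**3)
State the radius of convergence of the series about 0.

The radius of convergence is 2/3.

Denominator factor (v + 5/3)^3: pole of order 3 at -5/3, modulus 5/3.
Denominator factor (v - 2/3)^3: pole of order 3 at 2/3, modulus 2/3.
The radius of convergence is the smallest modulus among the singular points: 2/3.


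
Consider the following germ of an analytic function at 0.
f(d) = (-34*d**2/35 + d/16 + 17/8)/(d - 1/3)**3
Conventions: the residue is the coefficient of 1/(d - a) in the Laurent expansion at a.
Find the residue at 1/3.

At the order-3 pole 1/3 set g(d) = (d - (1/3))^3*f(d) = -34*d**2/35 + d/16 + 17/8.
Order-3 pole: residue = g''(a)/2; g''(1/3) = -68/35, so the residue is -34/35.

The residue is -34/35.


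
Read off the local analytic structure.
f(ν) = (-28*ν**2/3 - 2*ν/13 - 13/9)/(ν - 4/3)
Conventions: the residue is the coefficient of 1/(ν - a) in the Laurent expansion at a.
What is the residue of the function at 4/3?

The residue is -6403/351.

At the order-1 pole 4/3 set g(ν) = (ν - (4/3))*f(ν) = -28*ν**2/3 - 2*ν/13 - 13/9.
Simple pole: residue = g(a) at a = 4/3, which is -6403/351.


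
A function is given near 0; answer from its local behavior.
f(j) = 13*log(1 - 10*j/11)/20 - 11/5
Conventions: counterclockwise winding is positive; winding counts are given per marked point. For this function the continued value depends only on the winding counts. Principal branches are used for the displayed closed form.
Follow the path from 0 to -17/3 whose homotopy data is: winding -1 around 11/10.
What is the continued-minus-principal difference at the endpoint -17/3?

The rational part is single-valued and drops out of the difference; each branch term changes only by its own monodromy.
(13/20)*log(1 - j/(11/10)): each positive loop around 11/10 adds 2*pi*i to the log, so winding -1 contributes (13/20)*(-1)*2*pi*i = -(13/10)*pi*i.
Summing the contributions at j = -17/3 gives -(13/10)*pi*i.

Continued minus principal equals -(13/10)*pi*i.


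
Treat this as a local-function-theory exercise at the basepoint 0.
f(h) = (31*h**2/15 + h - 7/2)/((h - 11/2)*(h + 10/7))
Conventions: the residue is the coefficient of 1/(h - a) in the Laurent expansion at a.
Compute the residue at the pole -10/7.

The residue is 209/2037.

At the order-1 pole -10/7 set g(h) = (h - (-10/7))*f(h) = (31*h**2/15 + h - 7/2)/(h - 11/2).
Simple pole: residue = g(a) at a = -10/7, which is 209/2037.


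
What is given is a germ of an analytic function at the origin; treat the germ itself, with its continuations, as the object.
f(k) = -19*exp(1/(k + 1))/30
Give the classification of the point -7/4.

The point is a regular point.

There is no denominator, hence no pole anywhere.
The essential point of exp(1/(k - (-1))) is -1, not -7/4.
So the germ continues analytically to -7/4.


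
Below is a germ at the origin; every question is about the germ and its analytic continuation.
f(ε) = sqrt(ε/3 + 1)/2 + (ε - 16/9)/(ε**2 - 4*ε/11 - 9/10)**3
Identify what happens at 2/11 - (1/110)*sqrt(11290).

The denominator factor ε**2 - 4*ε/11 - 9/10 vanishes at 2/11 - (1/110)*sqrt(11290) and appears to the power 3; the numerator there equals -158/99 - (1/110)*sqrt(11290), nonzero, and no other factor vanishes.
The branch terms are analytic at this point.
Hence a pole whose order is the multiplicity, 3.

The point is a pole of order 3.


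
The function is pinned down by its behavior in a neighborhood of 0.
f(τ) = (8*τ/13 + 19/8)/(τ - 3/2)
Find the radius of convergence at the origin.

The radius of convergence is 3/2.

Denominator factor (τ - 3/2): pole of order 1 at 3/2, modulus 3/2.
The radius of convergence is the smallest modulus among the singular points: 3/2.


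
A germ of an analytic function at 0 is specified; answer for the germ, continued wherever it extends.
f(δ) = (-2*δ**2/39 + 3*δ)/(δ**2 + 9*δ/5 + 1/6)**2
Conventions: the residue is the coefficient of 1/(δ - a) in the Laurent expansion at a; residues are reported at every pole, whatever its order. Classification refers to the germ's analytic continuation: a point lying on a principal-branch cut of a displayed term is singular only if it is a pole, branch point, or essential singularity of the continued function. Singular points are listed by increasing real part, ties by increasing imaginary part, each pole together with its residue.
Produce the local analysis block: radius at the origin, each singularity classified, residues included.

Denominator factor (δ**2 + 9*δ/5 + 1/6)^2: discriminant 193/75, real irrational roots -9/10 + (1/30)*sqrt(579) and -9/10 - (1/30)*sqrt(579); poles of order 2, moduli 9/10 - (1/30)*sqrt(579) and 9/10 + (1/30)*sqrt(579).
The radius of convergence is the smallest modulus among the singular points: 9/10 - (1/30)*sqrt(579).
The factor δ**2 + 9*δ/5 + 1/6 splits as (δ - a)(δ - a') with a = -9/10 - (1/30)*sqrt(579), a' = -9/10 + (1/30)*sqrt(579). At the order-2 pole a set g(δ) = (δ - a)^2*f(δ) = [-2*δ**2/39 + 3*δ] / (δ - a')^2.
Order-2 pole: residue = g'(a); g'(-9/10 - (1/30)*sqrt(579)) = -(79225/1452711)*sqrt(579), so the residue is -(79225/1452711)*sqrt(579).
The factor δ**2 + 9*δ/5 + 1/6 splits as (δ - a)(δ - a') with a = -9/10 + (1/30)*sqrt(579), a' = -9/10 - (1/30)*sqrt(579). At the order-2 pole a set g(δ) = (δ - a)^2*f(δ) = [-2*δ**2/39 + 3*δ] / (δ - a')^2.
Order-2 pole: residue = g'(a); g'(-9/10 + (1/30)*sqrt(579)) = (79225/1452711)*sqrt(579), so the residue is (79225/1452711)*sqrt(579).
List the singular points by increasing real part (a conjugate pair: the negative imaginary part first).

Radius of convergence at 0: 9/10 - (1/30)*sqrt(579).
At -9/10 - (1/30)*sqrt(579): a pole of order 2; residue -(79225/1452711)*sqrt(579).
At -9/10 + (1/30)*sqrt(579): a pole of order 2; residue (79225/1452711)*sqrt(579).


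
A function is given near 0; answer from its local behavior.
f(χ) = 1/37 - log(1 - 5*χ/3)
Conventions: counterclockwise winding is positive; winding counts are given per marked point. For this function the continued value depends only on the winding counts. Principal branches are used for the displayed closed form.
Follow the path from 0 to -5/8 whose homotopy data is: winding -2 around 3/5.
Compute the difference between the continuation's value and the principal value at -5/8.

The rational part is single-valued and drops out of the difference; each branch term changes only by its own monodromy.
(-1)*log(1 - χ/(3/5)): each positive loop around 3/5 adds 2*pi*i to the log, so winding -2 contributes (-1)*(-2)*2*pi*i = (4)*pi*i.
Summing the contributions at χ = -5/8 gives (4)*pi*i.

Continued minus principal equals (4)*pi*i.


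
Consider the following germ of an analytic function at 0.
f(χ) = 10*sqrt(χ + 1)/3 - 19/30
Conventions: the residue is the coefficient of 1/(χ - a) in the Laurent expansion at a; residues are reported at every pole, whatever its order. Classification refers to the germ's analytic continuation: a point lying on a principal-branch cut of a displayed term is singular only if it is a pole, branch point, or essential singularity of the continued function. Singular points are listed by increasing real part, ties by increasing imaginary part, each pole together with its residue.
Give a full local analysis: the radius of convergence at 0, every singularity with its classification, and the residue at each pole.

Branch term (10/3)*sqrt(1 - χ/(-1)): its argument vanishes at χ = -1, a square-root branch point, modulus 1.
The radius of convergence is the smallest modulus among the singular points: 1.

Radius of convergence at 0: 1.
At -1: an algebraic (square-root) branch point.


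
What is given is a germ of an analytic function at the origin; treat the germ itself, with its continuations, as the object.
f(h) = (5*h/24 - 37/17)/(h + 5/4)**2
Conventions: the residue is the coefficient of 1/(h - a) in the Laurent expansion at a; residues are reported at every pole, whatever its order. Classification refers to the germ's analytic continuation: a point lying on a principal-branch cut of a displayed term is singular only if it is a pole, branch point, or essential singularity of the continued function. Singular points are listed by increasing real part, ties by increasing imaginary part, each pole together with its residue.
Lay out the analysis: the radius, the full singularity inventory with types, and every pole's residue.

Radius of convergence at 0: 5/4.
At -5/4: a pole of order 2; residue 5/24.

Denominator factor (h + 5/4)^2: pole of order 2 at -5/4, modulus 5/4.
The radius of convergence is the smallest modulus among the singular points: 5/4.
At the order-2 pole -5/4 set g(h) = (h - (-5/4))^2*f(h) = 5*h/24 - 37/17.
Order-2 pole: residue = g'(a); g'(-5/4) = 5/24, so the residue is 5/24.


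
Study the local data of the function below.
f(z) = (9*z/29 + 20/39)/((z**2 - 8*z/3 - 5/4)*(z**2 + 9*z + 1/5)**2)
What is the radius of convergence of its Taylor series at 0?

Denominator factor (z**2 + 9*z + 1/5)^2: discriminant 401/5, real irrational roots -9/2 + (1/10)*sqrt(2005) and -9/2 - (1/10)*sqrt(2005); poles of order 2, moduli 9/2 - (1/10)*sqrt(2005) and 9/2 + (1/10)*sqrt(2005).
Denominator factor (z**2 - 8*z/3 - 5/4): discriminant 109/9, real irrational roots 4/3 + (1/6)*sqrt(109) and 4/3 - (1/6)*sqrt(109); poles of order 1, moduli 4/3 + (1/6)*sqrt(109) and -4/3 + (1/6)*sqrt(109).
The radius of convergence is the smallest modulus among the singular points: 9/2 - (1/10)*sqrt(2005).

The radius of convergence is 9/2 - (1/10)*sqrt(2005).


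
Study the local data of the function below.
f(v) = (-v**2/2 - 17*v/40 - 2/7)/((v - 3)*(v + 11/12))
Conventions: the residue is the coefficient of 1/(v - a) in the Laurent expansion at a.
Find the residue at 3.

At the order-1 pole 3 set g(v) = (v - (3))*f(v) = (-v**2/2 - 17*v/40 - 2/7)/(v + 11/12).
Simple pole: residue = g(a) at a = 3, which is -5091/3290.

The residue is -5091/3290.


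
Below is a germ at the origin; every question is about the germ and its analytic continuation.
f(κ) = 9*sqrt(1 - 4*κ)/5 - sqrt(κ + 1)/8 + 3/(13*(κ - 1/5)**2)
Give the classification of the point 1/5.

The denominator factor κ - 1/5 vanishes at 1/5 and appears to the power 2; the numerator there equals 3/13, nonzero, and no other factor vanishes.
The branch terms are analytic at this point.
Hence a pole whose order is the multiplicity, 2.

The point is a pole of order 2.


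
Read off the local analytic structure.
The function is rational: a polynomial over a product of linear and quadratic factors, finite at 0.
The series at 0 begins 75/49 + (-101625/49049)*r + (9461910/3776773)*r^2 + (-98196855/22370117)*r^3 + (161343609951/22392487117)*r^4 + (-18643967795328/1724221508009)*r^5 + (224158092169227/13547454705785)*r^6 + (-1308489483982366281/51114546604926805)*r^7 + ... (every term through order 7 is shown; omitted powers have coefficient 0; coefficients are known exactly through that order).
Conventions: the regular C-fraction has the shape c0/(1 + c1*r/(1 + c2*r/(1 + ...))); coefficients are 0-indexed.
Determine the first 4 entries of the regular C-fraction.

The regular C-fraction coefficients are [75/49, 1355/1001, -89073/616525, -6398941289/1408095675].

Taylor coefficients (read off): a_0 = 75/49, a_1 = -101625/49049, a_2 = 9461910/3776773, a_3 = -98196855/22370117.
c0 = a_0 = 75/49. Peel one level at a time: if S = 1 + c*r/S' with S'(0) = 1, then c is the r-coefficient of S and S' = c*r/(S - 1).
S_1 = c0/f = 1 + (1355/1001)*r + (89073/455455)*r^2 + ...; c1 = 1355/1001.
S_2 = c1*r/(S_1 - 1) = 1 + (-89073/616525)*r + (-1476678759/2249130625)*r^2 + ...; c2 = -89073/616525.
S_3 = c2*r/(S_2 - 1) = 1 + (-6398941289/1408095675)*r + ...; c3 = -6398941289/1408095675.


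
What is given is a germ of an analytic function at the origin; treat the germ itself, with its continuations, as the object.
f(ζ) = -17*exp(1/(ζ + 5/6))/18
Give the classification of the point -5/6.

The point is an essential singularity.

The exponent 1/(ζ - (-5/6)) has a pole at -5/6, so exp(1/(ζ - (-5/6))) takes every nonzero value near it: an essential singularity (not a pole of any order).


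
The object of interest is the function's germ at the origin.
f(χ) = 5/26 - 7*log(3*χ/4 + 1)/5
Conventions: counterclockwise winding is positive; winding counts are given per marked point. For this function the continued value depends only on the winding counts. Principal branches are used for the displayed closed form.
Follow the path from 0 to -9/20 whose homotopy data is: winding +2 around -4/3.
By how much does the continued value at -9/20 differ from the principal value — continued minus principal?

The rational part is single-valued and drops out of the difference; each branch term changes only by its own monodromy.
(-7/5)*log(1 - χ/(-4/3)): each positive loop around -4/3 adds 2*pi*i to the log, so winding +2 contributes (-7/5)*(2)*2*pi*i = -(28/5)*pi*i.
Summing the contributions at χ = -9/20 gives -(28/5)*pi*i.

Continued minus principal equals -(28/5)*pi*i.


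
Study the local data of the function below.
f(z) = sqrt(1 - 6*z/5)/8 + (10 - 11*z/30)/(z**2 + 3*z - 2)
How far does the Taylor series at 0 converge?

Denominator factor (z**2 + 3*z - 2): discriminant 17, real irrational roots -3/2 + (1/2)*sqrt(17) and -3/2 - (1/2)*sqrt(17); poles of order 1, moduli -3/2 + (1/2)*sqrt(17) and 3/2 + (1/2)*sqrt(17).
Branch term (1/8)*sqrt(1 - z/(5/6)): its argument vanishes at z = 5/6, a square-root branch point, modulus 5/6.
The radius of convergence is the smallest modulus among the singular points: -3/2 + (1/2)*sqrt(17).

The radius of convergence is -3/2 + (1/2)*sqrt(17).


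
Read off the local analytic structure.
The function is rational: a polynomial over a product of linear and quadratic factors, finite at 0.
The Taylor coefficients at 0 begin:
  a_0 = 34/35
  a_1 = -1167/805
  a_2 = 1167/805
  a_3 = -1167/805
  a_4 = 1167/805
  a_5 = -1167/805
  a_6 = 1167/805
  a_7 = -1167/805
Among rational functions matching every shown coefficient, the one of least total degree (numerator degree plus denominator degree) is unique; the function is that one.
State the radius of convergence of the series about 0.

No rational of total degree below 2 reproduces all 8 coefficients; solving the [1/1] Pade equations on them gives f(λ) = (34/35 - 11*λ/23)/(λ + 1), whose expansion matches every shown term.
Denominator factor (λ + 1): pole of order 1 at -1, modulus 1.
The radius of convergence is the smallest modulus among the singular points: 1.

The radius of convergence is 1.


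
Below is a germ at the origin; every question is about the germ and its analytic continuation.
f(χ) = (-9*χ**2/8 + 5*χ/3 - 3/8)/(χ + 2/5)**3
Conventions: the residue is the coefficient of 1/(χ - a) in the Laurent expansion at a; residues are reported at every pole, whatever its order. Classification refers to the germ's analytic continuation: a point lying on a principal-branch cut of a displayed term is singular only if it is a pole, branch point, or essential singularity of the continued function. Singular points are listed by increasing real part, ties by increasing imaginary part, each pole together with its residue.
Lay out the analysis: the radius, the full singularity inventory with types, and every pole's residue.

Radius of convergence at 0: 2/5.
At -2/5: a pole of order 3; residue -9/8.

Denominator factor (χ + 2/5)^3: pole of order 3 at -2/5, modulus 2/5.
The radius of convergence is the smallest modulus among the singular points: 2/5.
At the order-3 pole -2/5 set g(χ) = (χ - (-2/5))^3*f(χ) = -9*χ**2/8 + 5*χ/3 - 3/8.
Order-3 pole: residue = g''(a)/2; g''(-2/5) = -9/4, so the residue is -9/8.


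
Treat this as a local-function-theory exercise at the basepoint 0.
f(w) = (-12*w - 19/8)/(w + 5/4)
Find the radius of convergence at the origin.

The radius of convergence is 5/4.

Denominator factor (w + 5/4): pole of order 1 at -5/4, modulus 5/4.
The radius of convergence is the smallest modulus among the singular points: 5/4.


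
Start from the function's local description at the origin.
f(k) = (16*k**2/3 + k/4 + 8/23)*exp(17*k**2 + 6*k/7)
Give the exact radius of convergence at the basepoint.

The radius of convergence is infinite.

The factor exp(17*k**2 + 6*k/7) is entire and contributes no finite singular point.
The polynomial part has no poles.
No finite singular points: the Taylor series at 0 converges everywhere.


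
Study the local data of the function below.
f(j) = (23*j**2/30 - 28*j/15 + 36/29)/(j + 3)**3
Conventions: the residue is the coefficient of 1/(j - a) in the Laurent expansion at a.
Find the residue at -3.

The residue is 23/30.

At the order-3 pole -3 set g(j) = (j - (-3))^3*f(j) = 23*j**2/30 - 28*j/15 + 36/29.
Order-3 pole: residue = g''(a)/2; g''(-3) = 23/15, so the residue is 23/30.


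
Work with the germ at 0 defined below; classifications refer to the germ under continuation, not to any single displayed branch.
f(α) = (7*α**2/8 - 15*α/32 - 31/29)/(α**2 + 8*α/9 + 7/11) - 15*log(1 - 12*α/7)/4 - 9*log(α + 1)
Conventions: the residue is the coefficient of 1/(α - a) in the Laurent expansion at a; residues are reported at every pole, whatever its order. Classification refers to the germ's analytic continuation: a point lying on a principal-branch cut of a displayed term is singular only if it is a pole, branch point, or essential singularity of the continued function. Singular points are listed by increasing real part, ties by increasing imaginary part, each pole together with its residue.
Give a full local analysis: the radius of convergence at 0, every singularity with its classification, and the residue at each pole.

Radius of convergence at 0: 7/12.
At -1: a logarithmic branch point.
At (-4/9) - ((1/99)*sqrt(4301))*i: a pole of order 1; residue (-359/576) - ((55387/4490244)*sqrt(4301))*i.
At (-4/9) + ((1/99)*sqrt(4301))*i: a pole of order 1; residue (-359/576) + ((55387/4490244)*sqrt(4301))*i.
At 7/12: a logarithmic branch point.


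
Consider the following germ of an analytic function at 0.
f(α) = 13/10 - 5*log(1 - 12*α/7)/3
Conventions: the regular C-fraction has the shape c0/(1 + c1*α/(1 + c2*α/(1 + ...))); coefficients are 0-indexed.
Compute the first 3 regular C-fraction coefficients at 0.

The regular C-fraction coefficients are [13/10, -200/91, 122/91].

Taylor coefficients (expand at 0): a_0 = 13/10, a_1 = 20/7, a_2 = 120/49.
c0 = a_0 = 13/10. Peel one level at a time: if S = 1 + c*α/S' with S'(0) = 1, then c is the α-coefficient of S and S' = c*α/(S - 1).
S_1 = c0/f = 1 + (-200/91)*α + (24400/8281)*α^2 + ...; c1 = -200/91.
S_2 = c1*α/(S_1 - 1) = 1 + (122/91)*α + ...; c2 = 122/91.


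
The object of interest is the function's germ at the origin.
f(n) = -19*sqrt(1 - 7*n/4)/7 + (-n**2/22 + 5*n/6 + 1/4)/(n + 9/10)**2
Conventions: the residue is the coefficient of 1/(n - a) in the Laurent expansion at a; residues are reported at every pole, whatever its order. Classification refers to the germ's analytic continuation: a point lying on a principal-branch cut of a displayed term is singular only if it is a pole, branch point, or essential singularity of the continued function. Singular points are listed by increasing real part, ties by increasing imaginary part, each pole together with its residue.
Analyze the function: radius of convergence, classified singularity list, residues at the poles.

Denominator factor (n + 9/10)^2: pole of order 2 at -9/10, modulus 9/10.
Branch term (-19/7)*sqrt(1 - n/(4/7)): its argument vanishes at n = 4/7, a square-root branch point, modulus 4/7.
The radius of convergence is the smallest modulus among the singular points: 4/7.
The branch term is analytic at -9/10 and contributes nothing to the residue; only the rational part matters.
At the order-2 pole -9/10 set g(n) = (n - (-9/10))^2*(rational part) = -n**2/22 + 5*n/6 + 1/4.
Order-2 pole: residue = g'(a); g'(-9/10) = 151/165, so the residue is 151/165.
List the singular points by increasing real part (a conjugate pair: the negative imaginary part first).

Radius of convergence at 0: 4/7.
At -9/10: a pole of order 2; residue 151/165.
At 4/7: an algebraic (square-root) branch point.


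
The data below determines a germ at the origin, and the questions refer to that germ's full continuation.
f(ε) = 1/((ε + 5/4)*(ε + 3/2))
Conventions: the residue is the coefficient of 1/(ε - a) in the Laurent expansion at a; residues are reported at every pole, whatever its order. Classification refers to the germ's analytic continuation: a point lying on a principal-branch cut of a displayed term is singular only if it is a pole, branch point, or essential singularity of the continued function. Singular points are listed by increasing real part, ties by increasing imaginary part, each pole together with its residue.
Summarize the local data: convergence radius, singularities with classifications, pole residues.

Radius of convergence at 0: 5/4.
At -3/2: a pole of order 1; residue -4.
At -5/4: a pole of order 1; residue 4.

Denominator factor (ε + 5/4): pole of order 1 at -5/4, modulus 5/4.
Denominator factor (ε + 3/2): pole of order 1 at -3/2, modulus 3/2.
The radius of convergence is the smallest modulus among the singular points: 5/4.
At the order-1 pole -3/2 set g(ε) = (ε - (-3/2))*f(ε) = 1/(ε + 5/4).
Simple pole: residue = g(a) at a = -3/2, which is -4.
At the order-1 pole -5/4 set g(ε) = (ε - (-5/4))*f(ε) = 1/(ε + 3/2).
Simple pole: residue = g(a) at a = -5/4, which is 4.
List the singular points by increasing real part (a conjugate pair: the negative imaginary part first).


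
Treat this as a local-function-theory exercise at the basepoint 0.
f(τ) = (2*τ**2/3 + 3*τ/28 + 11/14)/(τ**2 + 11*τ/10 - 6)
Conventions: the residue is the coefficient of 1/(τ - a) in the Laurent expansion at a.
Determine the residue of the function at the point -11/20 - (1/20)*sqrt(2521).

The factor τ**2 + 11*τ/10 - 6 splits as (τ - a)(τ - a') with a = -11/20 - (1/20)*sqrt(2521), a' = -11/20 + (1/20)*sqrt(2521). At the order-1 pole a set g(τ) = (τ - a)*f(τ) = [2*τ**2/3 + 3*τ/28 + 11/14] / (τ - a').
Simple pole: residue = g(a) at a = -11/20 - (1/20)*sqrt(2521), which is -263/840 - (43093/2117640)*sqrt(2521).

The residue is -263/840 - (43093/2117640)*sqrt(2521).


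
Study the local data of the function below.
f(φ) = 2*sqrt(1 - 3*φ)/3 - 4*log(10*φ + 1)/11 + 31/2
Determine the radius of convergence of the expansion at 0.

Branch term (-4/11)*log(1 - φ/(-1/10)): its argument vanishes at φ = -1/10, a logarithmic branch point, modulus 1/10.
Branch term (2/3)*sqrt(1 - φ/(1/3)): its argument vanishes at φ = 1/3, a square-root branch point, modulus 1/3.
The radius of convergence is the smallest modulus among the singular points: 1/10.

The radius of convergence is 1/10.


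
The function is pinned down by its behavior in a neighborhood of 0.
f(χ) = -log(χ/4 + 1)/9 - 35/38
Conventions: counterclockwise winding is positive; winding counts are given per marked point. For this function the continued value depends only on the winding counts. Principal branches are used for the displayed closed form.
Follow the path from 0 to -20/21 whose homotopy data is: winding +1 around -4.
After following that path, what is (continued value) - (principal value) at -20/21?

The rational part is single-valued and drops out of the difference; each branch term changes only by its own monodromy.
(-1/9)*log(1 - χ/(-4)): each positive loop around -4 adds 2*pi*i to the log, so winding +1 contributes (-1/9)*(1)*2*pi*i = -(2/9)*pi*i.
Summing the contributions at χ = -20/21 gives -(2/9)*pi*i.

Continued minus principal equals -(2/9)*pi*i.


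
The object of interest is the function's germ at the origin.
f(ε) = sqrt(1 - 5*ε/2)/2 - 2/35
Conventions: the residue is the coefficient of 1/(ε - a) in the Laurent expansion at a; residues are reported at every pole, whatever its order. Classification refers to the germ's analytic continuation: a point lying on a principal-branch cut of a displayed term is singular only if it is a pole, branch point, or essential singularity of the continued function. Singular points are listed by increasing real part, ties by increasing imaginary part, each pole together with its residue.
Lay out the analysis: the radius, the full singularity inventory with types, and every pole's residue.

Radius of convergence at 0: 2/5.
At 2/5: an algebraic (square-root) branch point.

Branch term (1/2)*sqrt(1 - ε/(2/5)): its argument vanishes at ε = 2/5, a square-root branch point, modulus 2/5.
The radius of convergence is the smallest modulus among the singular points: 2/5.


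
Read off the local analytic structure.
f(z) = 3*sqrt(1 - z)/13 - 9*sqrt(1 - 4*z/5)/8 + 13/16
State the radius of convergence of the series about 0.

Branch term (-9/8)*sqrt(1 - z/(5/4)): its argument vanishes at z = 5/4, a square-root branch point, modulus 5/4.
Branch term (3/13)*sqrt(1 - z/(1)): its argument vanishes at z = 1, a square-root branch point, modulus 1.
The radius of convergence is the smallest modulus among the singular points: 1.

The radius of convergence is 1.


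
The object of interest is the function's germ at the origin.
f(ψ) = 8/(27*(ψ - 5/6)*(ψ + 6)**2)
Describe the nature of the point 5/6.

The point is a pole of order 1.

The denominator factor ψ - 5/6 vanishes at 5/6 and appears to the power 1; the numerator there equals 8/27, nonzero, and no other factor vanishes.
Hence a pole whose order is the multiplicity, 1.


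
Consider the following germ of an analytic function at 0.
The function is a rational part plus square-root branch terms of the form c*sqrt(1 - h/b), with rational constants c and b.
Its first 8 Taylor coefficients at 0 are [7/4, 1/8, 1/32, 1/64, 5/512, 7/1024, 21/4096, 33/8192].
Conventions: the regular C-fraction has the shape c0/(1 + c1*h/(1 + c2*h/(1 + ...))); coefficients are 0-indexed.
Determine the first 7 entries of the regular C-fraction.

The regular C-fraction coefficients are [7/4, -1/14, -5/28, -7/20, -3/20, -5/12, -1/12].

Taylor coefficients (read off): a_0 = 7/4, a_1 = 1/8, a_2 = 1/32, a_3 = 1/64, a_4 = 5/512, a_5 = 7/1024, a_6 = 21/4096.
c0 = a_0 = 7/4. Peel one level at a time: if S = 1 + c*h/S' with S'(0) = 1, then c is the h-coefficient of S and S' = c*h/(S - 1).
S_1 = c0/f = 1 + (-1/14)*h + (-5/392)*h^2 + ...; c1 = -1/14.
S_2 = c1*h/(S_1 - 1) = 1 + (-5/28)*h + (-1/16)*h^2 + ...; c2 = -5/28.
S_3 = c2*h/(S_2 - 1) = 1 + (-7/20)*h + (-21/400)*h^2 + ...; c3 = -7/20.
S_4 = c3*h/(S_3 - 1) = 1 + (-3/20)*h + (-1/16)*h^2 + ...; c4 = -3/20.
S_5 = c4*h/(S_4 - 1) = 1 + (-5/12)*h + (-5/144)*h^2 + ...; c5 = -5/12.
S_6 = c5*h/(S_5 - 1) = 1 + (-1/12)*h + ...; c6 = -1/12.


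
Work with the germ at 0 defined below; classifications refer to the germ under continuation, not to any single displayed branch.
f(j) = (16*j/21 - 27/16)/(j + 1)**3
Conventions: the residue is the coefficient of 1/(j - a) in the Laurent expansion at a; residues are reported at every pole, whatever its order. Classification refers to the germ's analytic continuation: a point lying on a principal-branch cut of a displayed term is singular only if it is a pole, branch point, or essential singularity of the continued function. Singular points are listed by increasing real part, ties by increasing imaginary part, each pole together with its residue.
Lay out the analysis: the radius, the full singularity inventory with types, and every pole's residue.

Denominator factor (j + 1)^3: pole of order 3 at -1, modulus 1.
The radius of convergence is the smallest modulus among the singular points: 1.
At the order-3 pole -1 set g(j) = (j - (-1))^3*f(j) = 16*j/21 - 27/16.
Order-3 pole: residue = g''(a)/2; g''(-1) = 0, so the residue is 0.

Radius of convergence at 0: 1.
At -1: a pole of order 3; residue 0.


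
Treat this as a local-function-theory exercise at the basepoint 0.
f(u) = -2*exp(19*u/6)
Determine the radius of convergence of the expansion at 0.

The radius of convergence is infinite.

The factor exp(19*u/6) is entire and contributes no finite singular point.
The polynomial part has no poles.
No finite singular points: the Taylor series at 0 converges everywhere.


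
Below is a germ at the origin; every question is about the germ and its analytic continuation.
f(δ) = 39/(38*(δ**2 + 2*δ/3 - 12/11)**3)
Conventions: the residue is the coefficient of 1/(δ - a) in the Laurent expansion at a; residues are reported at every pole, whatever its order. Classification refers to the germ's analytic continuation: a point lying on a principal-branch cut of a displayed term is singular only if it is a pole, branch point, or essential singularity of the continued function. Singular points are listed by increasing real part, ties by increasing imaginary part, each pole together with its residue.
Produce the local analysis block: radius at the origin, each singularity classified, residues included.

Radius of convergence at 0: -1/3 + (1/33)*sqrt(1309).
At -1/3 - (1/33)*sqrt(1309): a pole of order 3; residue -(3440151/1024576672)*sqrt(1309).
At -1/3 + (1/33)*sqrt(1309): a pole of order 3; residue (3440151/1024576672)*sqrt(1309).

Denominator factor (δ**2 + 2*δ/3 - 12/11)^3: discriminant 476/99, real irrational roots -1/3 + (1/33)*sqrt(1309) and -1/3 - (1/33)*sqrt(1309); poles of order 3, moduli -1/3 + (1/33)*sqrt(1309) and 1/3 + (1/33)*sqrt(1309).
The radius of convergence is the smallest modulus among the singular points: -1/3 + (1/33)*sqrt(1309).
The factor δ**2 + 2*δ/3 - 12/11 splits as (δ - a)(δ - a') with a = -1/3 - (1/33)*sqrt(1309), a' = -1/3 + (1/33)*sqrt(1309). At the order-3 pole a set g(δ) = (δ - a)^3*f(δ) = [39/38] / (δ - a')^3.
Order-3 pole: residue = g''(a)/2; g''(-1/3 - (1/33)*sqrt(1309)) = -(3440151/512288336)*sqrt(1309), so the residue is -(3440151/1024576672)*sqrt(1309).
The factor δ**2 + 2*δ/3 - 12/11 splits as (δ - a)(δ - a') with a = -1/3 + (1/33)*sqrt(1309), a' = -1/3 - (1/33)*sqrt(1309). At the order-3 pole a set g(δ) = (δ - a)^3*f(δ) = [39/38] / (δ - a')^3.
Order-3 pole: residue = g''(a)/2; g''(-1/3 + (1/33)*sqrt(1309)) = (3440151/512288336)*sqrt(1309), so the residue is (3440151/1024576672)*sqrt(1309).
List the singular points by increasing real part (a conjugate pair: the negative imaginary part first).


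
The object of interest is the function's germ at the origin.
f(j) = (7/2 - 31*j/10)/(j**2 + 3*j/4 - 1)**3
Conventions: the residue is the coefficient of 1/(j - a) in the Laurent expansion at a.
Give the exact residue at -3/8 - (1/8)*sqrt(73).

The residue is -(143232/1945085)*sqrt(73).

The factor j**2 + 3*j/4 - 1 splits as (j - a)(j - a') with a = -3/8 - (1/8)*sqrt(73), a' = -3/8 + (1/8)*sqrt(73). At the order-3 pole a set g(j) = (j - a)^3*f(j) = [7/2 - 31*j/10] / (j - a')^3.
Order-3 pole: residue = g''(a)/2; g''(-3/8 - (1/8)*sqrt(73)) = -(286464/1945085)*sqrt(73), so the residue is -(143232/1945085)*sqrt(73).


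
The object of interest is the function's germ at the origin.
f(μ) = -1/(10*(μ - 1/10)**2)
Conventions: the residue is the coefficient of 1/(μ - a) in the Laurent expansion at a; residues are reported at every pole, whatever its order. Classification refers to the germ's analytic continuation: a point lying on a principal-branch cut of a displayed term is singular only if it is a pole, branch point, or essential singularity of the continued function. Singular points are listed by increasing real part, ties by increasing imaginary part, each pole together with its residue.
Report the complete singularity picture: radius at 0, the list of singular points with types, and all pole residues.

Denominator factor (μ - 1/10)^2: pole of order 2 at 1/10, modulus 1/10.
The radius of convergence is the smallest modulus among the singular points: 1/10.
At the order-2 pole 1/10 set g(μ) = (μ - (1/10))^2*f(μ) = -1/10.
Order-2 pole: residue = g'(a); g'(1/10) = 0, so the residue is 0.

Radius of convergence at 0: 1/10.
At 1/10: a pole of order 2; residue 0.


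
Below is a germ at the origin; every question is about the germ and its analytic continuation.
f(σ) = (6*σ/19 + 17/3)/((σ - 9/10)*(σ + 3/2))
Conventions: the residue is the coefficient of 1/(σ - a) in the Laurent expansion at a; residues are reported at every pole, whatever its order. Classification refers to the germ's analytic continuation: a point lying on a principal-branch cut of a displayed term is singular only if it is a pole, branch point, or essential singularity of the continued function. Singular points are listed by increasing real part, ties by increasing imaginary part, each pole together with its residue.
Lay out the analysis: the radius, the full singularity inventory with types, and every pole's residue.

Radius of convergence at 0: 9/10.
At -3/2: a pole of order 1; residue -370/171.
At 9/10: a pole of order 1; residue 424/171.

Denominator factor (σ - 9/10): pole of order 1 at 9/10, modulus 9/10.
Denominator factor (σ + 3/2): pole of order 1 at -3/2, modulus 3/2.
The radius of convergence is the smallest modulus among the singular points: 9/10.
At the order-1 pole -3/2 set g(σ) = (σ - (-3/2))*f(σ) = (6*σ/19 + 17/3)/(σ - 9/10).
Simple pole: residue = g(a) at a = -3/2, which is -370/171.
At the order-1 pole 9/10 set g(σ) = (σ - (9/10))*f(σ) = (6*σ/19 + 17/3)/(σ + 3/2).
Simple pole: residue = g(a) at a = 9/10, which is 424/171.
List the singular points by increasing real part (a conjugate pair: the negative imaginary part first).


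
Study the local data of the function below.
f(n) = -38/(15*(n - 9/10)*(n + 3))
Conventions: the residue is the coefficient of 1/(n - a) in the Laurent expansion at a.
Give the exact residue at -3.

At the order-1 pole -3 set g(n) = (n - (-3))*f(n) = -38/(15*(n - 9/10)).
Simple pole: residue = g(a) at a = -3, which is 76/117.

The residue is 76/117.


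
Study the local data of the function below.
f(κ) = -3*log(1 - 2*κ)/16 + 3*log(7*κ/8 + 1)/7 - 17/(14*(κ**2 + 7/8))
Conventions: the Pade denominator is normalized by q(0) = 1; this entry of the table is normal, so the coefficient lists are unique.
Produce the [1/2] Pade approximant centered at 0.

Taylor coefficients needed (expand at 0): a_0 = -68/49, a_1 = 3/4, a_2 = 78893/43904, a_3 = 305/512.
Write the denominator as Q(κ) = 1 + q1*κ + q2*κ^2. Requiring Q*f - P = O(κ^4) with deg P <= 1 kills the coefficients of κ^2..κ^3 in Q*f:
  κ^2: a_2 + q1*a_1 + q2*a_0 = 0, i.e. 78893/43904 + (3/4)*q1 + (-68/49)*q2 = 0.
  κ^3: a_3 + q1*a_2 + q2*a_1 = 0, i.e. 305/512 + (78893/43904)*q1 + (3/4)*q2 = 0.
Solving this linear system: q1 = -18711091/26299312, q2 = 5362914769/5891045888.
The numerator is Q*f truncated at degree 1: P0 = a_0 = -68/49; P1 = a_1 + q1*a_0 = 2855681/1643707.

The Pade approximant has numerator coefficients [-68/49, 2855681/1643707]; denominator coefficients [1, -18711091/26299312, 5362914769/5891045888].


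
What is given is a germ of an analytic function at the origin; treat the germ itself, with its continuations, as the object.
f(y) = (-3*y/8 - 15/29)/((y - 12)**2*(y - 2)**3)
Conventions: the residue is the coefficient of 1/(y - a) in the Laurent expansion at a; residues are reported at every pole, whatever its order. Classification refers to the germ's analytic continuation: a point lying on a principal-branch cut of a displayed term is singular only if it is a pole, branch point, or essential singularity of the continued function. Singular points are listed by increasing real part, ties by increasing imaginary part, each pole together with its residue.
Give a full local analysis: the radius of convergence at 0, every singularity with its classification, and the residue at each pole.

Denominator factor (y - 12)^2: pole of order 2 at 12, modulus 12.
Denominator factor (y - 2)^3: pole of order 3 at 2, modulus 2.
The radius of convergence is the smallest modulus among the singular points: 2.
At the order-3 pole 2 set g(y) = (y - (2))^3*f(y) = (-3*y/8 - 15/29)/(y - 12)**2.
Order-3 pole: residue = g''(a)/2; g''(2) = -1311/580000, so the residue is -1311/1160000.
At the order-2 pole 12 set g(y) = (y - (12))^2*f(y) = (-3*y/8 - 15/29)/(y - 2)**3.
Order-2 pole: residue = g'(a); g'(12) = 1311/1160000, so the residue is 1311/1160000.
List the singular points by increasing real part (a conjugate pair: the negative imaginary part first).

Radius of convergence at 0: 2.
At 2: a pole of order 3; residue -1311/1160000.
At 12: a pole of order 2; residue 1311/1160000.
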